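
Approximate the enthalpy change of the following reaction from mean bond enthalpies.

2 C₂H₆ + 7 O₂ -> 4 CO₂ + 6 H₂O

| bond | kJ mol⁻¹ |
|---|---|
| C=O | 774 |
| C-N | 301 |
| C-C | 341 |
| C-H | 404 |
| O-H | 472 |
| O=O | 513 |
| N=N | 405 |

ΔH ≈ −2735 kJ

Bonds broken (reactants):
  C-C: 2 × 341 = 682
  C-H: 12 × 404 = 4848
  O=O: 7 × 513 = 3591
  Σ(broken) = 9121 kJ
Bonds formed (products):
  C=O: 8 × 774 = 6192
  O-H: 12 × 472 = 5664
  Σ(formed) = 11856 kJ
ΔH = Σ(broken) − Σ(formed) = 9121 − 11856 = −2735 kJ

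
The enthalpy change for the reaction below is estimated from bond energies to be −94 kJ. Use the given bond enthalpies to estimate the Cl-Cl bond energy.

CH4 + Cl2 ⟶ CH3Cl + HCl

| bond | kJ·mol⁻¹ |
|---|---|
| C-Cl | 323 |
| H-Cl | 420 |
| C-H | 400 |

Let D be the Cl-Cl bond energy.
Σ(broken) = 4×400 + 1×D = 1600 + D
Σ(formed) = 1×323 + 3×400 + 1×420 = 1943
ΔH = Σ(broken) − Σ(formed) = (1600 + D) − (1943) = −343 + D
Setting this equal to −94 kJ gives D = 249 kJ/mol.

D(Cl-Cl) ≈ 249 kJ/mol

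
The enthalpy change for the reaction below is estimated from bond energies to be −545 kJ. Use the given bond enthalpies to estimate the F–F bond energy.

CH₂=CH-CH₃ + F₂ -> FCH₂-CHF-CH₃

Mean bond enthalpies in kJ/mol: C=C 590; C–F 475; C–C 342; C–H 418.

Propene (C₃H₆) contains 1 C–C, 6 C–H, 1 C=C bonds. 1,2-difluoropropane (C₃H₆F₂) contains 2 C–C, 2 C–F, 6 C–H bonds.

Let D be the F–F bond energy.
Σ(broken) = 1×342 + 6×418 + 1×590 + 1×D = 3440 + D
Σ(formed) = 2×342 + 2×475 + 6×418 = 4142
ΔH = Σ(broken) − Σ(formed) = (3440 + D) − (4142) = −702 + D
Setting this equal to −545 kJ gives D = 157 kJ/mol.

D(F–F) ≈ 157 kJ/mol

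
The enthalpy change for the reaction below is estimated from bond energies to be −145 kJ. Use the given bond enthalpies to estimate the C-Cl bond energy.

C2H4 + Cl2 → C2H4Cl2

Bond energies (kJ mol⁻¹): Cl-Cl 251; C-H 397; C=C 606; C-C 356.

D(C-Cl) ≈ 323 kJ/mol

Let D be the C-Cl bond energy.
Σ(broken) = 4×397 + 1×606 + 1×251 = 2445
Σ(formed) = 1×356 + 2×D + 4×397 = 1944 + 2D
ΔH = Σ(broken) − Σ(formed) = (2445) − (1944 + 2D) = +501 − 2D
Setting this equal to −145 kJ gives 2D = 646, so D = 323 kJ/mol.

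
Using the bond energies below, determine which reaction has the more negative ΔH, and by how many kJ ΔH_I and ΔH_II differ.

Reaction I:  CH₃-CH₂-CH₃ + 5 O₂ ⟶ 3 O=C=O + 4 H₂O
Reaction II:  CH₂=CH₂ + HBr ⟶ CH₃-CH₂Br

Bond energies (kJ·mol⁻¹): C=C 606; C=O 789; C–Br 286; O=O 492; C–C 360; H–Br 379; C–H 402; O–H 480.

Reaction I, by 2115 kJ

Reaction I:
  Bonds broken (reactants):
    C–C: 2 × 360 = 720
    C–H: 8 × 402 = 3216
    O=O: 5 × 492 = 2460
    Σ(broken) = 6396 kJ
  Bonds formed (products):
    C=O: 6 × 789 = 4734
    O–H: 8 × 480 = 3840
    Σ(formed) = 8574 kJ
  ΔH_I = 6396 − 8574 = −2178 kJ
Reaction II:
  Bonds broken (reactants):
    C–H: 4 × 402 = 1608
    C=C: 1 × 606 = 606
    H–Br: 1 × 379 = 379
    Σ(broken) = 2593 kJ
  Bonds formed (products):
    C–Br: 1 × 286 = 286
    C–C: 1 × 360 = 360
    C–H: 5 × 402 = 2010
    Σ(formed) = 2656 kJ
  ΔH_II = 2593 − 2656 = −63 kJ
ΔH_I − ΔH_II = −2115 kJ, so reaction I has the more negative ΔH; |ΔH_I − ΔH_II| = 2115 kJ.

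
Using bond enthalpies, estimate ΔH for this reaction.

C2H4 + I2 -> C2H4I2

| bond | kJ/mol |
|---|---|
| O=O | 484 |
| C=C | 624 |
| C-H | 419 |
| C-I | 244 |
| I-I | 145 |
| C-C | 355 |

Bonds broken (reactants):
  C-H: 4 × 419 = 1676
  C=C: 1 × 624 = 624
  I-I: 1 × 145 = 145
  Σ(broken) = 2445 kJ
Bonds formed (products):
  C-C: 1 × 355 = 355
  C-H: 4 × 419 = 1676
  C-I: 2 × 244 = 488
  Σ(formed) = 2519 kJ
ΔH = Σ(broken) − Σ(formed) = 2445 − 2519 = −74 kJ

ΔH ≈ −74 kJ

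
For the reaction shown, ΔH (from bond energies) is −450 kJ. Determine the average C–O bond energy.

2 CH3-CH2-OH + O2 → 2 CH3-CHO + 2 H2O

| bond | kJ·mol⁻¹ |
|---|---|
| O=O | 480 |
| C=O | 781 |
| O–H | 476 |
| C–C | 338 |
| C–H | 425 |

Let D be the C–O bond energy.
Σ(broken) = 2×338 + 10×425 + 2×D + 2×476 + 1×480 = 6358 + 2D
Σ(formed) = 2×338 + 8×425 + 2×781 + 4×476 = 7542
ΔH = Σ(broken) − Σ(formed) = (6358 + 2D) − (7542) = −1184 + 2D
Setting this equal to −450 kJ gives 2D = 734, so D = 367 kJ/mol.

D(C–O) ≈ 367 kJ/mol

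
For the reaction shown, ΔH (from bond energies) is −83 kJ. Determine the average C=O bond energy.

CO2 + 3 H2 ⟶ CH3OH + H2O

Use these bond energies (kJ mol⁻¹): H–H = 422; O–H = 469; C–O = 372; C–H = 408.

D(C=O) ≈ 827 kJ/mol

Let D be the C=O bond energy.
Σ(broken) = 2×D + 3×422 = 1266 + 2D
Σ(formed) = 3×408 + 1×372 + 3×469 = 3003
ΔH = Σ(broken) − Σ(formed) = (1266 + 2D) − (3003) = −1737 + 2D
Setting this equal to −83 kJ gives 2D = 1654, so D = 827 kJ/mol.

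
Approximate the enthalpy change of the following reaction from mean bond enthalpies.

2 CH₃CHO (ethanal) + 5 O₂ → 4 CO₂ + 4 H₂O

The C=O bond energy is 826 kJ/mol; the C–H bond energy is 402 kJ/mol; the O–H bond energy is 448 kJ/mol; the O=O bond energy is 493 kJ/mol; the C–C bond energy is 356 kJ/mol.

Bonds broken (reactants):
  C–C: 2 × 356 = 712
  C–H: 8 × 402 = 3216
  C=O: 2 × 826 = 1652
  O=O: 5 × 493 = 2465
  Σ(broken) = 8045 kJ
Bonds formed (products):
  C=O: 8 × 826 = 6608
  O–H: 8 × 448 = 3584
  Σ(formed) = 10192 kJ
ΔH = Σ(broken) − Σ(formed) = 8045 − 10192 = −2147 kJ

ΔH ≈ −2147 kJ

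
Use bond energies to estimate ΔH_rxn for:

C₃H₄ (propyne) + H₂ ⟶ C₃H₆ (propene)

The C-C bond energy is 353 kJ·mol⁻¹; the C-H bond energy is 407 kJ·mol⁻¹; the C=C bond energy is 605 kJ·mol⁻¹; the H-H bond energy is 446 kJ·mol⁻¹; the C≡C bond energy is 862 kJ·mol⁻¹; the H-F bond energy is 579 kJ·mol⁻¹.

Bonds broken (reactants):
  C≡C: 1 × 862 = 862
  C-C: 1 × 353 = 353
  C-H: 4 × 407 = 1628
  H-H: 1 × 446 = 446
  Σ(broken) = 3289 kJ
Bonds formed (products):
  C-C: 1 × 353 = 353
  C-H: 6 × 407 = 2442
  C=C: 1 × 605 = 605
  Σ(formed) = 3400 kJ
ΔH = Σ(broken) − Σ(formed) = 3289 − 3400 = −111 kJ

ΔH ≈ −111 kJ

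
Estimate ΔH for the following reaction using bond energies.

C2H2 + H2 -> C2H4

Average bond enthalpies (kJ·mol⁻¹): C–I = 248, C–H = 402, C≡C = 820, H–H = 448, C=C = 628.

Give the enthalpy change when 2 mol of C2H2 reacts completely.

ΔH = −328 kJ

Bonds broken (reactants):
  C≡C: 1 × 820 = 820
  C–H: 2 × 402 = 804
  H–H: 1 × 448 = 448
  Σ(broken) = 2072 kJ
Bonds formed (products):
  C–H: 4 × 402 = 1608
  C=C: 1 × 628 = 628
  Σ(formed) = 2236 kJ
ΔH = Σ(broken) − Σ(formed) = 2072 − 2236 = −164 kJ
For 2× the reaction as written: 2 × (−164) = −328 kJ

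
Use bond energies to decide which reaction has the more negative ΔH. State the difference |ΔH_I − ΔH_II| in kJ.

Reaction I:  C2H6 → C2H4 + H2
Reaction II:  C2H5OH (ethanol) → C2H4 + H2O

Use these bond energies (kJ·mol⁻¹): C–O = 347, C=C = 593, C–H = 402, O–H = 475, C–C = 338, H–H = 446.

Reaction I:
  Bonds broken (reactants):
    C–C: 1 × 338 = 338
    C–H: 6 × 402 = 2412
    Σ(broken) = 2750 kJ
  Bonds formed (products):
    C–H: 4 × 402 = 1608
    C=C: 1 × 593 = 593
    H–H: 1 × 446 = 446
    Σ(formed) = 2647 kJ
  ΔH_I = 2750 − 2647 = +103 kJ
Reaction II:
  Bonds broken (reactants):
    C–C: 1 × 338 = 338
    C–H: 5 × 402 = 2010
    C–O: 1 × 347 = 347
    O–H: 1 × 475 = 475
    Σ(broken) = 3170 kJ
  Bonds formed (products):
    C–H: 4 × 402 = 1608
    C=C: 1 × 593 = 593
    O–H: 2 × 475 = 950
    Σ(formed) = 3151 kJ
  ΔH_II = 3170 − 3151 = +19 kJ
ΔH_I − ΔH_II = +84 kJ, so reaction II has the more negative ΔH; |ΔH_I − ΔH_II| = 84 kJ.

Reaction II, by 84 kJ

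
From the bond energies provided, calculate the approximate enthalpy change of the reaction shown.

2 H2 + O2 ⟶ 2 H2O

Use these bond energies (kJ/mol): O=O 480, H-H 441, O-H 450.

Bonds broken (reactants):
  H-H: 2 × 441 = 882
  O=O: 1 × 480 = 480
  Σ(broken) = 1362 kJ
Bonds formed (products):
  O-H: 4 × 450 = 1800
  Σ(formed) = 1800 kJ
ΔH = Σ(broken) − Σ(formed) = 1362 − 1800 = −438 kJ

ΔH ≈ −438 kJ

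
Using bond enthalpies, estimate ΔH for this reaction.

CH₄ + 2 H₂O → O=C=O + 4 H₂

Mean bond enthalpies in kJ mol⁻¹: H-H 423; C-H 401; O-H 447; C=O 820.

ΔH ≈ +60 kJ

Bonds broken (reactants):
  C-H: 4 × 401 = 1604
  O-H: 4 × 447 = 1788
  Σ(broken) = 3392 kJ
Bonds formed (products):
  C=O: 2 × 820 = 1640
  H-H: 4 × 423 = 1692
  Σ(formed) = 3332 kJ
ΔH = Σ(broken) − Σ(formed) = 3392 − 3332 = +60 kJ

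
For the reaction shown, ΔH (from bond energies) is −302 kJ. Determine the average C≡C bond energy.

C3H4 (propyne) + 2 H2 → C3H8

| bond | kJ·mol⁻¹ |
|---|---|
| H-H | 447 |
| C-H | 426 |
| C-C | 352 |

Let D be the C≡C bond energy.
Σ(broken) = 1×D + 1×352 + 4×426 + 2×447 = 2950 + D
Σ(formed) = 2×352 + 8×426 = 4112
ΔH = Σ(broken) − Σ(formed) = (2950 + D) − (4112) = −1162 + D
Setting this equal to −302 kJ gives D = 860 kJ/mol.

D(C≡C) ≈ 860 kJ/mol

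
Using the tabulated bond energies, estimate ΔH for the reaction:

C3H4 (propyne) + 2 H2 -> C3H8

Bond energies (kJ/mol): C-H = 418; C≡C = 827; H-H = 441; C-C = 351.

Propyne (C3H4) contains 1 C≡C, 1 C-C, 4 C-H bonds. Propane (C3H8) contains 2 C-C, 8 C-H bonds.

Bonds broken (reactants):
  C≡C: 1 × 827 = 827
  C-C: 1 × 351 = 351
  C-H: 4 × 418 = 1672
  H-H: 2 × 441 = 882
  Σ(broken) = 3732 kJ
Bonds formed (products):
  C-C: 2 × 351 = 702
  C-H: 8 × 418 = 3344
  Σ(formed) = 4046 kJ
ΔH = Σ(broken) − Σ(formed) = 3732 − 4046 = −314 kJ

ΔH ≈ −314 kJ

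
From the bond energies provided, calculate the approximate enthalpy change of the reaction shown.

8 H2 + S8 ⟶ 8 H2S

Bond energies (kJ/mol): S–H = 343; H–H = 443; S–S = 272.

Bonds broken (reactants):
  H–H: 8 × 443 = 3544
  S–S: 8 × 272 = 2176
  Σ(broken) = 5720 kJ
Bonds formed (products):
  S–H: 16 × 343 = 5488
  Σ(formed) = 5488 kJ
ΔH = Σ(broken) − Σ(formed) = 5720 − 5488 = +232 kJ

ΔH ≈ +232 kJ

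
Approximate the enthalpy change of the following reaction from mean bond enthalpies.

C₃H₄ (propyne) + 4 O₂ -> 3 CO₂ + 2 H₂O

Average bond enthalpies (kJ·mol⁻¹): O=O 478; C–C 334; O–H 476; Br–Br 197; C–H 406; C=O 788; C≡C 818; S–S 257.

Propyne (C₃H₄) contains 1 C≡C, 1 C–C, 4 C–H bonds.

ΔH ≈ −1944 kJ

Bonds broken (reactants):
  C≡C: 1 × 818 = 818
  C–C: 1 × 334 = 334
  C–H: 4 × 406 = 1624
  O=O: 4 × 478 = 1912
  Σ(broken) = 4688 kJ
Bonds formed (products):
  C=O: 6 × 788 = 4728
  O–H: 4 × 476 = 1904
  Σ(formed) = 6632 kJ
ΔH = Σ(broken) − Σ(formed) = 4688 − 6632 = −1944 kJ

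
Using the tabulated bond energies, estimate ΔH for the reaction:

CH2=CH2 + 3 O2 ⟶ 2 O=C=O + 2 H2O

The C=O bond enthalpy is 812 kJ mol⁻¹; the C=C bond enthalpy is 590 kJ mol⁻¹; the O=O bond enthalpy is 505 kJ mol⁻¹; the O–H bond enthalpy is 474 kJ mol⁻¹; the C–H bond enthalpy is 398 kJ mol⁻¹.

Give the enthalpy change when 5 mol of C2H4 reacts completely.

ΔH = −7235 kJ

Bonds broken (reactants):
  C–H: 4 × 398 = 1592
  C=C: 1 × 590 = 590
  O=O: 3 × 505 = 1515
  Σ(broken) = 3697 kJ
Bonds formed (products):
  C=O: 4 × 812 = 3248
  O–H: 4 × 474 = 1896
  Σ(formed) = 5144 kJ
ΔH = Σ(broken) − Σ(formed) = 3697 − 5144 = −1447 kJ
For 5× the reaction as written: 5 × (−1447) = −7235 kJ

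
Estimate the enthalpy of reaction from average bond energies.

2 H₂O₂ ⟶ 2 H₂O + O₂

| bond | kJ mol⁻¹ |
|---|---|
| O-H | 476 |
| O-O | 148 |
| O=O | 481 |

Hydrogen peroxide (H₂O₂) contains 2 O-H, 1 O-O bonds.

Bonds broken (reactants):
  O-H: 4 × 476 = 1904
  O-O: 2 × 148 = 296
  Σ(broken) = 2200 kJ
Bonds formed (products):
  O-H: 4 × 476 = 1904
  O=O: 1 × 481 = 481
  Σ(formed) = 2385 kJ
ΔH = Σ(broken) − Σ(formed) = 2200 − 2385 = −185 kJ

ΔH ≈ −185 kJ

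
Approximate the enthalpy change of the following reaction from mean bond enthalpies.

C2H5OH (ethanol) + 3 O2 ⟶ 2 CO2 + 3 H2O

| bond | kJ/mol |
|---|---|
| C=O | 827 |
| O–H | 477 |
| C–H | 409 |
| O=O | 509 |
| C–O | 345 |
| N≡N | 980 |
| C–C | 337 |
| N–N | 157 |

Bonds broken (reactants):
  C–C: 1 × 337 = 337
  C–H: 5 × 409 = 2045
  C–O: 1 × 345 = 345
  O–H: 1 × 477 = 477
  O=O: 3 × 509 = 1527
  Σ(broken) = 4731 kJ
Bonds formed (products):
  C=O: 4 × 827 = 3308
  O–H: 6 × 477 = 2862
  Σ(formed) = 6170 kJ
ΔH = Σ(broken) − Σ(formed) = 4731 − 6170 = −1439 kJ

ΔH ≈ −1439 kJ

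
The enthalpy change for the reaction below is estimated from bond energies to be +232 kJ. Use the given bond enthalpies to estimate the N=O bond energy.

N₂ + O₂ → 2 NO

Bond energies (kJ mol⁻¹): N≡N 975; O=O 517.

D(N=O) ≈ 630 kJ/mol

Let D be the N=O bond energy.
Σ(broken) = 1×975 + 1×517 = 1492
Σ(formed) = 2×D = 2D
ΔH = Σ(broken) − Σ(formed) = (1492) − (2D) = +1492 − 2D
Setting this equal to +232 kJ gives 2D = 1260, so D = 630 kJ/mol.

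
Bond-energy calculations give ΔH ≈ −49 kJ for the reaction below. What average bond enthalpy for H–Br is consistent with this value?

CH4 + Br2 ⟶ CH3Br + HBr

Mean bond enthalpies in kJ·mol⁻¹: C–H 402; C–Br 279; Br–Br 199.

D(H–Br) ≈ 371 kJ/mol

Let D be the H–Br bond energy.
Σ(broken) = 1×199 + 4×402 = 1807
Σ(formed) = 1×279 + 3×402 + 1×D = 1485 + D
ΔH = Σ(broken) − Σ(formed) = (1807) − (1485 + D) = +322 − D
Setting this equal to −49 kJ gives D = 371 kJ/mol.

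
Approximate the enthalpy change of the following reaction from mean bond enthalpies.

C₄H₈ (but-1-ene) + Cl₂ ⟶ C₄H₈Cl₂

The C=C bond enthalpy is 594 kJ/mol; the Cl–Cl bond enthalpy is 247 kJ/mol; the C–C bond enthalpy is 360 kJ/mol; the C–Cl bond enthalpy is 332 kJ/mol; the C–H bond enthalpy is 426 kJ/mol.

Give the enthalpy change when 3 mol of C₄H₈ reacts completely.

ΔH = −549 kJ

Bonds broken (reactants):
  C–C: 2 × 360 = 720
  C–H: 8 × 426 = 3408
  C=C: 1 × 594 = 594
  Cl–Cl: 1 × 247 = 247
  Σ(broken) = 4969 kJ
Bonds formed (products):
  C–C: 3 × 360 = 1080
  C–Cl: 2 × 332 = 664
  C–H: 8 × 426 = 3408
  Σ(formed) = 5152 kJ
ΔH = Σ(broken) − Σ(formed) = 4969 − 5152 = −183 kJ
For 3× the reaction as written: 3 × (−183) = −549 kJ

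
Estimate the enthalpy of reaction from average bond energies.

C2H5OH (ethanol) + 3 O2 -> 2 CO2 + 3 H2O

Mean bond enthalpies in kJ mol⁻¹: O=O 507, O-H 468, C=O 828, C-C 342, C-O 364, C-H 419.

Bonds broken (reactants):
  C-C: 1 × 342 = 342
  C-H: 5 × 419 = 2095
  C-O: 1 × 364 = 364
  O-H: 1 × 468 = 468
  O=O: 3 × 507 = 1521
  Σ(broken) = 4790 kJ
Bonds formed (products):
  C=O: 4 × 828 = 3312
  O-H: 6 × 468 = 2808
  Σ(formed) = 6120 kJ
ΔH = Σ(broken) − Σ(formed) = 4790 − 6120 = −1330 kJ

ΔH ≈ −1330 kJ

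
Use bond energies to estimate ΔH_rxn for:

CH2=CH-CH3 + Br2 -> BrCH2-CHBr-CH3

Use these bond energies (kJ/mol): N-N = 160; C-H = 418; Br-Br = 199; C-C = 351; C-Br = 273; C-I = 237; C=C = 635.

Bonds broken (reactants):
  Br-Br: 1 × 199 = 199
  C-C: 1 × 351 = 351
  C-H: 6 × 418 = 2508
  C=C: 1 × 635 = 635
  Σ(broken) = 3693 kJ
Bonds formed (products):
  C-Br: 2 × 273 = 546
  C-C: 2 × 351 = 702
  C-H: 6 × 418 = 2508
  Σ(formed) = 3756 kJ
ΔH = Σ(broken) − Σ(formed) = 3693 − 3756 = −63 kJ

ΔH ≈ −63 kJ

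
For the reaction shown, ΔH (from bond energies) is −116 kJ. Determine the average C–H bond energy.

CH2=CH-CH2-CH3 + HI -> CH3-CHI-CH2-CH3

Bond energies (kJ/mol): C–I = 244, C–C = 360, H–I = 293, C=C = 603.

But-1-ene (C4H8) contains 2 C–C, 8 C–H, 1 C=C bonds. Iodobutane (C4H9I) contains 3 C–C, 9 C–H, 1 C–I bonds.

D(C–H) ≈ 408 kJ/mol

Let D be the C–H bond energy.
Σ(broken) = 2×360 + 8×D + 1×603 + 1×293 = 1616 + 8D
Σ(formed) = 3×360 + 9×D + 1×244 = 1324 + 9D
ΔH = Σ(broken) − Σ(formed) = (1616 + 8D) − (1324 + 9D) = +292 − D
Setting this equal to −116 kJ gives D = 408 kJ/mol.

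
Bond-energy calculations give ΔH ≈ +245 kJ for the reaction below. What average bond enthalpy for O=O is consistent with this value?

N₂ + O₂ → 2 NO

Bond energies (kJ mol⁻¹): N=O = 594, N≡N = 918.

D(O=O) ≈ 515 kJ/mol

Let D be the O=O bond energy.
Σ(broken) = 1×918 + 1×D = 918 + D
Σ(formed) = 2×594 = 1188
ΔH = Σ(broken) − Σ(formed) = (918 + D) − (1188) = −270 + D
Setting this equal to +245 kJ gives D = 515 kJ/mol.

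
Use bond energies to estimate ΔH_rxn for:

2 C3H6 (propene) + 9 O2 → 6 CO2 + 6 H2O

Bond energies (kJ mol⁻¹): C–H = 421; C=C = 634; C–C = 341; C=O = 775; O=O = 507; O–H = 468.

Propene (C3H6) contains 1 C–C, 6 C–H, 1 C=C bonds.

ΔH ≈ −3351 kJ

Bonds broken (reactants):
  C–C: 2 × 341 = 682
  C–H: 12 × 421 = 5052
  C=C: 2 × 634 = 1268
  O=O: 9 × 507 = 4563
  Σ(broken) = 11565 kJ
Bonds formed (products):
  C=O: 12 × 775 = 9300
  O–H: 12 × 468 = 5616
  Σ(formed) = 14916 kJ
ΔH = Σ(broken) − Σ(formed) = 11565 − 14916 = −3351 kJ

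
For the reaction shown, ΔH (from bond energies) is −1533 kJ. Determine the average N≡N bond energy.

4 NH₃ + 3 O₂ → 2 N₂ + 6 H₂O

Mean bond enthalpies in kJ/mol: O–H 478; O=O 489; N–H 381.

D(N≡N) ≈ 918 kJ/mol

Let D be the N≡N bond energy.
Σ(broken) = 12×381 + 3×489 = 6039
Σ(formed) = 2×D + 12×478 = 5736 + 2D
ΔH = Σ(broken) − Σ(formed) = (6039) − (5736 + 2D) = +303 − 2D
Setting this equal to −1533 kJ gives 2D = 1836, so D = 918 kJ/mol.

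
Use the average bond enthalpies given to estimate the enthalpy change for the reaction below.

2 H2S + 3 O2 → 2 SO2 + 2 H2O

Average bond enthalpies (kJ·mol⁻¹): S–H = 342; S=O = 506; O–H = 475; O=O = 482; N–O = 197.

ΔH ≈ −1110 kJ

Bonds broken (reactants):
  O=O: 3 × 482 = 1446
  S–H: 4 × 342 = 1368
  Σ(broken) = 2814 kJ
Bonds formed (products):
  O–H: 4 × 475 = 1900
  S=O: 4 × 506 = 2024
  Σ(formed) = 3924 kJ
ΔH = Σ(broken) − Σ(formed) = 2814 − 3924 = −1110 kJ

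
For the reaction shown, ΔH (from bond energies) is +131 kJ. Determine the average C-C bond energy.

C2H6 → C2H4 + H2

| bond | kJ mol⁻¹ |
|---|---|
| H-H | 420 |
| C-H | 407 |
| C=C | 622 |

Let D be the C-C bond energy.
Σ(broken) = 1×D + 6×407 = 2442 + D
Σ(formed) = 4×407 + 1×622 + 1×420 = 2670
ΔH = Σ(broken) − Σ(formed) = (2442 + D) − (2670) = −228 + D
Setting this equal to +131 kJ gives D = 359 kJ/mol.

D(C-C) ≈ 359 kJ/mol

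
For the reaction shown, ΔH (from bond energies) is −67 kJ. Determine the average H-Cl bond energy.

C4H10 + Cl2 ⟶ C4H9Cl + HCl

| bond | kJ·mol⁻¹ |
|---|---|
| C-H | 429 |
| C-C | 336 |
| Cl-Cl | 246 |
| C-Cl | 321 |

D(H-Cl) ≈ 421 kJ/mol

Let D be the H-Cl bond energy.
Σ(broken) = 3×336 + 10×429 + 1×246 = 5544
Σ(formed) = 3×336 + 1×321 + 9×429 + 1×D = 5190 + D
ΔH = Σ(broken) − Σ(formed) = (5544) − (5190 + D) = +354 − D
Setting this equal to −67 kJ gives D = 421 kJ/mol.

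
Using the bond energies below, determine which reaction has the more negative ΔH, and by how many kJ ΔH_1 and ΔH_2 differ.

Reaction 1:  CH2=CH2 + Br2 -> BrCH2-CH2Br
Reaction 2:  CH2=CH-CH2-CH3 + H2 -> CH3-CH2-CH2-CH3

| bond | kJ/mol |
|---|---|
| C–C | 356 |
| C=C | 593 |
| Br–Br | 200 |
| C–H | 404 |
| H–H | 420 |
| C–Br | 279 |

Reaction 1:
  Bonds broken (reactants):
    Br–Br: 1 × 200 = 200
    C–H: 4 × 404 = 1616
    C=C: 1 × 593 = 593
    Σ(broken) = 2409 kJ
  Bonds formed (products):
    C–Br: 2 × 279 = 558
    C–C: 1 × 356 = 356
    C–H: 4 × 404 = 1616
    Σ(formed) = 2530 kJ
  ΔH_1 = 2409 − 2530 = −121 kJ
Reaction 2:
  Bonds broken (reactants):
    C–C: 2 × 356 = 712
    C–H: 8 × 404 = 3232
    C=C: 1 × 593 = 593
    H–H: 1 × 420 = 420
    Σ(broken) = 4957 kJ
  Bonds formed (products):
    C–C: 3 × 356 = 1068
    C–H: 10 × 404 = 4040
    Σ(formed) = 5108 kJ
  ΔH_2 = 4957 − 5108 = −151 kJ
ΔH_1 − ΔH_2 = +30 kJ, so reaction 2 has the more negative ΔH; |ΔH_1 − ΔH_2| = 30 kJ.

Reaction 2, by 30 kJ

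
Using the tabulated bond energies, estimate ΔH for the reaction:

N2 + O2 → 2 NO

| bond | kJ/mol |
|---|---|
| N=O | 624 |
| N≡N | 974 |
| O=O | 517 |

ΔH ≈ +243 kJ

Bonds broken (reactants):
  N≡N: 1 × 974 = 974
  O=O: 1 × 517 = 517
  Σ(broken) = 1491 kJ
Bonds formed (products):
  N=O: 2 × 624 = 1248
  Σ(formed) = 1248 kJ
ΔH = Σ(broken) − Σ(formed) = 1491 − 1248 = +243 kJ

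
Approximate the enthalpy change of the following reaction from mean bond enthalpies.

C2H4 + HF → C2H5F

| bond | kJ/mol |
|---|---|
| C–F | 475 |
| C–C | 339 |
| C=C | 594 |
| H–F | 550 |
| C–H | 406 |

Bonds broken (reactants):
  C–H: 4 × 406 = 1624
  C=C: 1 × 594 = 594
  H–F: 1 × 550 = 550
  Σ(broken) = 2768 kJ
Bonds formed (products):
  C–C: 1 × 339 = 339
  C–F: 1 × 475 = 475
  C–H: 5 × 406 = 2030
  Σ(formed) = 2844 kJ
ΔH = Σ(broken) − Σ(formed) = 2768 − 2844 = −76 kJ

ΔH ≈ −76 kJ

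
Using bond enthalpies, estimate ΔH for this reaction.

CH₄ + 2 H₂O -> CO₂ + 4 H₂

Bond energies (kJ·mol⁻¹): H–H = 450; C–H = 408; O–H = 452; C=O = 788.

ΔH ≈ +64 kJ

Bonds broken (reactants):
  C–H: 4 × 408 = 1632
  O–H: 4 × 452 = 1808
  Σ(broken) = 3440 kJ
Bonds formed (products):
  C=O: 2 × 788 = 1576
  H–H: 4 × 450 = 1800
  Σ(formed) = 3376 kJ
ΔH = Σ(broken) − Σ(formed) = 3440 − 3376 = +64 kJ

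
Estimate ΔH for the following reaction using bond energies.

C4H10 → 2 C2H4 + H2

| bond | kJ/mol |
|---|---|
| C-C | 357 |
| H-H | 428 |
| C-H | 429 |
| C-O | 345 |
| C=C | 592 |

ΔH ≈ +317 kJ

Bonds broken (reactants):
  C-C: 3 × 357 = 1071
  C-H: 10 × 429 = 4290
  Σ(broken) = 5361 kJ
Bonds formed (products):
  C-H: 8 × 429 = 3432
  C=C: 2 × 592 = 1184
  H-H: 1 × 428 = 428
  Σ(formed) = 5044 kJ
ΔH = Σ(broken) − Σ(formed) = 5361 − 5044 = +317 kJ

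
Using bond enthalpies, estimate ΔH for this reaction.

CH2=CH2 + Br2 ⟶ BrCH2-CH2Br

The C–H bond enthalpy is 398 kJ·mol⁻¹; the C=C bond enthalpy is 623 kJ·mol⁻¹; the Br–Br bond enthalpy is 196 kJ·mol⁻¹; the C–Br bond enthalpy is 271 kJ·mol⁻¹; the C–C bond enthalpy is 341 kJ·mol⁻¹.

Bonds broken (reactants):
  Br–Br: 1 × 196 = 196
  C–H: 4 × 398 = 1592
  C=C: 1 × 623 = 623
  Σ(broken) = 2411 kJ
Bonds formed (products):
  C–Br: 2 × 271 = 542
  C–C: 1 × 341 = 341
  C–H: 4 × 398 = 1592
  Σ(formed) = 2475 kJ
ΔH = Σ(broken) − Σ(formed) = 2411 − 2475 = −64 kJ

ΔH ≈ −64 kJ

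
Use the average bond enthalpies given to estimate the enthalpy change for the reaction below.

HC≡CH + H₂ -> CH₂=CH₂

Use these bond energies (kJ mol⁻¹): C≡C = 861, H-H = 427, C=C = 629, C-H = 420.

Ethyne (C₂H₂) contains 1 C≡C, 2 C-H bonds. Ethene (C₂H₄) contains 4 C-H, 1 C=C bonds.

ΔH ≈ −181 kJ

Bonds broken (reactants):
  C≡C: 1 × 861 = 861
  C-H: 2 × 420 = 840
  H-H: 1 × 427 = 427
  Σ(broken) = 2128 kJ
Bonds formed (products):
  C-H: 4 × 420 = 1680
  C=C: 1 × 629 = 629
  Σ(formed) = 2309 kJ
ΔH = Σ(broken) − Σ(formed) = 2128 − 2309 = −181 kJ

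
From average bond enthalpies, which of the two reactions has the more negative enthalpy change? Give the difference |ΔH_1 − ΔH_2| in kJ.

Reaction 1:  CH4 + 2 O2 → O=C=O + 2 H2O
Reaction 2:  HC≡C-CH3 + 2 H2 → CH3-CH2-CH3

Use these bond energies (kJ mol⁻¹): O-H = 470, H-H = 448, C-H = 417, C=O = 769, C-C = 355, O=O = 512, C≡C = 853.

Reaction 1:
  Bonds broken (reactants):
    C-H: 4 × 417 = 1668
    O=O: 2 × 512 = 1024
    Σ(broken) = 2692 kJ
  Bonds formed (products):
    C=O: 2 × 769 = 1538
    O-H: 4 × 470 = 1880
    Σ(formed) = 3418 kJ
  ΔH_1 = 2692 − 3418 = −726 kJ
Reaction 2:
  Bonds broken (reactants):
    C≡C: 1 × 853 = 853
    C-C: 1 × 355 = 355
    C-H: 4 × 417 = 1668
    H-H: 2 × 448 = 896
    Σ(broken) = 3772 kJ
  Bonds formed (products):
    C-C: 2 × 355 = 710
    C-H: 8 × 417 = 3336
    Σ(formed) = 4046 kJ
  ΔH_2 = 3772 − 4046 = −274 kJ
ΔH_1 − ΔH_2 = −452 kJ, so reaction 1 has the more negative ΔH; |ΔH_1 − ΔH_2| = 452 kJ.

Reaction 1, by 452 kJ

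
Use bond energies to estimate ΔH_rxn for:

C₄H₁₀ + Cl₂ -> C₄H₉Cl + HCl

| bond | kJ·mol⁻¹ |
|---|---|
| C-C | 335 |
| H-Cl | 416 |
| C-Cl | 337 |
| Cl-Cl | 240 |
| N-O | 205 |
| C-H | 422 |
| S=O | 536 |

ΔH ≈ −91 kJ

Bonds broken (reactants):
  C-C: 3 × 335 = 1005
  C-H: 10 × 422 = 4220
  Cl-Cl: 1 × 240 = 240
  Σ(broken) = 5465 kJ
Bonds formed (products):
  C-C: 3 × 335 = 1005
  C-Cl: 1 × 337 = 337
  C-H: 9 × 422 = 3798
  H-Cl: 1 × 416 = 416
  Σ(formed) = 5556 kJ
ΔH = Σ(broken) − Σ(formed) = 5465 − 5556 = −91 kJ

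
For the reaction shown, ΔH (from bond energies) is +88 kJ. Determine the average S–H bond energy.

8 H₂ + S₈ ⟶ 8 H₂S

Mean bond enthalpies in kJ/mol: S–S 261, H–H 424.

Let D be the S–H bond energy.
Σ(broken) = 8×424 + 8×261 = 5480
Σ(formed) = 16×D = 16D
ΔH = Σ(broken) − Σ(formed) = (5480) − (16D) = +5480 − 16D
Setting this equal to +88 kJ gives 16D = 5392, so D = 337 kJ/mol.

D(S–H) ≈ 337 kJ/mol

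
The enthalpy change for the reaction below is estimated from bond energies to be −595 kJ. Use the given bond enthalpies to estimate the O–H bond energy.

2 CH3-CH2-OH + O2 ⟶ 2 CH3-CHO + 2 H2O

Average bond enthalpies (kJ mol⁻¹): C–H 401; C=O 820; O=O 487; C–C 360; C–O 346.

D(O–H) ≈ 468 kJ/mol

Let D be the O–H bond energy.
Σ(broken) = 2×360 + 10×401 + 2×346 + 2×D + 1×487 = 5909 + 2D
Σ(formed) = 2×360 + 8×401 + 2×820 + 4×D = 5568 + 4D
ΔH = Σ(broken) − Σ(formed) = (5909 + 2D) − (5568 + 4D) = +341 − 2D
Setting this equal to −595 kJ gives 2D = 936, so D = 468 kJ/mol.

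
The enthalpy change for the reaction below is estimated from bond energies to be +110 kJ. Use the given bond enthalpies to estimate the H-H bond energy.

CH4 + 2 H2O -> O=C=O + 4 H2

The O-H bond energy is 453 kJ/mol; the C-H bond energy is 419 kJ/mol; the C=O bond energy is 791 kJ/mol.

D(H-H) ≈ 449 kJ/mol

Let D be the H-H bond energy.
Σ(broken) = 4×419 + 4×453 = 3488
Σ(formed) = 2×791 + 4×D = 1582 + 4D
ΔH = Σ(broken) − Σ(formed) = (3488) − (1582 + 4D) = +1906 − 4D
Setting this equal to +110 kJ gives 4D = 1796, so D = 449 kJ/mol.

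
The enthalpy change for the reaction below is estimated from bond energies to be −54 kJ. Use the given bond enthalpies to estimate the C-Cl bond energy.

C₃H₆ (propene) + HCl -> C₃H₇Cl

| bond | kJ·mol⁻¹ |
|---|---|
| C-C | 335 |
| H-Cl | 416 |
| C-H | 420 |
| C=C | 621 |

Let D be the C-Cl bond energy.
Σ(broken) = 1×335 + 6×420 + 1×621 + 1×416 = 3892
Σ(formed) = 2×335 + 1×D + 7×420 = 3610 + D
ΔH = Σ(broken) − Σ(formed) = (3892) − (3610 + D) = +282 − D
Setting this equal to −54 kJ gives D = 336 kJ/mol.

D(C-Cl) ≈ 336 kJ/mol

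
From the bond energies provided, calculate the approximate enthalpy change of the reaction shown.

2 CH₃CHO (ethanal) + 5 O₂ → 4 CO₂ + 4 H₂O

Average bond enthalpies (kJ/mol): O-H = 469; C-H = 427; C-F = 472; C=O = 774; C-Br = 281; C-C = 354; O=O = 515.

ΔH ≈ −1697 kJ

Bonds broken (reactants):
  C-C: 2 × 354 = 708
  C-H: 8 × 427 = 3416
  C=O: 2 × 774 = 1548
  O=O: 5 × 515 = 2575
  Σ(broken) = 8247 kJ
Bonds formed (products):
  C=O: 8 × 774 = 6192
  O-H: 8 × 469 = 3752
  Σ(formed) = 9944 kJ
ΔH = Σ(broken) − Σ(formed) = 8247 − 9944 = −1697 kJ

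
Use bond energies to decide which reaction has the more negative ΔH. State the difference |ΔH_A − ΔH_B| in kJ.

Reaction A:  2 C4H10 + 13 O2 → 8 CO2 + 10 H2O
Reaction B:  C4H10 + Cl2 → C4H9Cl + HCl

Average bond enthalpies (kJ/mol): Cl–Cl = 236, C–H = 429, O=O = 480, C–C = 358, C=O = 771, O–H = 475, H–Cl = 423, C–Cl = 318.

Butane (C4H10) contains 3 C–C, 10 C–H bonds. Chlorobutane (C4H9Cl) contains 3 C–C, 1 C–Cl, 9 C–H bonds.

Reaction A, by 4792 kJ

Reaction A:
  Bonds broken (reactants):
    C–C: 6 × 358 = 2148
    C–H: 20 × 429 = 8580
    O=O: 13 × 480 = 6240
    Σ(broken) = 16968 kJ
  Bonds formed (products):
    C=O: 16 × 771 = 12336
    O–H: 20 × 475 = 9500
    Σ(formed) = 21836 kJ
  ΔH_A = 16968 − 21836 = −4868 kJ
Reaction B:
  Bonds broken (reactants):
    C–C: 3 × 358 = 1074
    C–H: 10 × 429 = 4290
    Cl–Cl: 1 × 236 = 236
    Σ(broken) = 5600 kJ
  Bonds formed (products):
    C–C: 3 × 358 = 1074
    C–Cl: 1 × 318 = 318
    C–H: 9 × 429 = 3861
    H–Cl: 1 × 423 = 423
    Σ(formed) = 5676 kJ
  ΔH_B = 5600 − 5676 = −76 kJ
ΔH_A − ΔH_B = −4792 kJ, so reaction A has the more negative ΔH; |ΔH_A − ΔH_B| = 4792 kJ.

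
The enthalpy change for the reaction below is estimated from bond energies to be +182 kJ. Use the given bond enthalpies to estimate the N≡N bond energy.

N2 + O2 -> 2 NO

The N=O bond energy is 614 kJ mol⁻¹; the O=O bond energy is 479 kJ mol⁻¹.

D(N≡N) ≈ 931 kJ/mol

Let D be the N≡N bond energy.
Σ(broken) = 1×D + 1×479 = 479 + D
Σ(formed) = 2×614 = 1228
ΔH = Σ(broken) − Σ(formed) = (479 + D) − (1228) = −749 + D
Setting this equal to +182 kJ gives D = 931 kJ/mol.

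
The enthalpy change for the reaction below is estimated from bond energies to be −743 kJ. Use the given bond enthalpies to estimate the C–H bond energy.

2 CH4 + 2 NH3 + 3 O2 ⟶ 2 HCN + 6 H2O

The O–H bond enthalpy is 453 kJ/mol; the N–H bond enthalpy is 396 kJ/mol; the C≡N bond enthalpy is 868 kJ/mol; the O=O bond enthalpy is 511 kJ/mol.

D(C–H) ≈ 420 kJ/mol

Let D be the C–H bond energy.
Σ(broken) = 8×D + 6×396 + 3×511 = 3909 + 8D
Σ(formed) = 2×868 + 2×D + 12×453 = 7172 + 2D
ΔH = Σ(broken) − Σ(formed) = (3909 + 8D) − (7172 + 2D) = −3263 + 6D
Setting this equal to −743 kJ gives 6D = 2520, so D = 420 kJ/mol.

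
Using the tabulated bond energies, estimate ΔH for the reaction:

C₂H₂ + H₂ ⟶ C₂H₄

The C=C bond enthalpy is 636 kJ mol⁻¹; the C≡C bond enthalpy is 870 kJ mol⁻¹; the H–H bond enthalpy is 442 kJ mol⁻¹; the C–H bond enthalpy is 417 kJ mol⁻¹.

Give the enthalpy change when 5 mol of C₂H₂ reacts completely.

ΔH = −790 kJ

Bonds broken (reactants):
  C≡C: 1 × 870 = 870
  C–H: 2 × 417 = 834
  H–H: 1 × 442 = 442
  Σ(broken) = 2146 kJ
Bonds formed (products):
  C–H: 4 × 417 = 1668
  C=C: 1 × 636 = 636
  Σ(formed) = 2304 kJ
ΔH = Σ(broken) − Σ(formed) = 2146 − 2304 = −158 kJ
For 5× the reaction as written: 5 × (−158) = −790 kJ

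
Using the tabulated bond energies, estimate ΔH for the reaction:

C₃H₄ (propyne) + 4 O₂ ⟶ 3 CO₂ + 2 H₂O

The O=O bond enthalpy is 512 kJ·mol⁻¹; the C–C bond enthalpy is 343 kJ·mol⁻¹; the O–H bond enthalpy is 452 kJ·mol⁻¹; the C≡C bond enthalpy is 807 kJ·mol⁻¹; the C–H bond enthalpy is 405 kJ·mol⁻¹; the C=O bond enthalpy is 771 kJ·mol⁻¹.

ΔH ≈ −1616 kJ

Bonds broken (reactants):
  C≡C: 1 × 807 = 807
  C–C: 1 × 343 = 343
  C–H: 4 × 405 = 1620
  O=O: 4 × 512 = 2048
  Σ(broken) = 4818 kJ
Bonds formed (products):
  C=O: 6 × 771 = 4626
  O–H: 4 × 452 = 1808
  Σ(formed) = 6434 kJ
ΔH = Σ(broken) − Σ(formed) = 4818 − 6434 = −1616 kJ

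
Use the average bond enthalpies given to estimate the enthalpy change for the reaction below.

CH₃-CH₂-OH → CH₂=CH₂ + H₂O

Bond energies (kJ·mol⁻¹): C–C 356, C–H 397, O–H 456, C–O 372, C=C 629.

Bonds broken (reactants):
  C–C: 1 × 356 = 356
  C–H: 5 × 397 = 1985
  C–O: 1 × 372 = 372
  O–H: 1 × 456 = 456
  Σ(broken) = 3169 kJ
Bonds formed (products):
  C–H: 4 × 397 = 1588
  C=C: 1 × 629 = 629
  O–H: 2 × 456 = 912
  Σ(formed) = 3129 kJ
ΔH = Σ(broken) − Σ(formed) = 3169 − 3129 = +40 kJ

ΔH ≈ +40 kJ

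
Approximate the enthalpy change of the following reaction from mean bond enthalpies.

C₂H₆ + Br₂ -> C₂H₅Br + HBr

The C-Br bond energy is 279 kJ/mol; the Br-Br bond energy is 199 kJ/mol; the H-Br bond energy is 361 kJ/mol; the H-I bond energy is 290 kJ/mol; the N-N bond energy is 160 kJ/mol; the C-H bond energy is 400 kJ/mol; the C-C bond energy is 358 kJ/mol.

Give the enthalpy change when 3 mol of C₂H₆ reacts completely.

ΔH = −123 kJ

Bonds broken (reactants):
  Br-Br: 1 × 199 = 199
  C-C: 1 × 358 = 358
  C-H: 6 × 400 = 2400
  Σ(broken) = 2957 kJ
Bonds formed (products):
  C-Br: 1 × 279 = 279
  C-C: 1 × 358 = 358
  C-H: 5 × 400 = 2000
  H-Br: 1 × 361 = 361
  Σ(formed) = 2998 kJ
ΔH = Σ(broken) − Σ(formed) = 2957 − 2998 = −41 kJ
For 3× the reaction as written: 3 × (−41) = −123 kJ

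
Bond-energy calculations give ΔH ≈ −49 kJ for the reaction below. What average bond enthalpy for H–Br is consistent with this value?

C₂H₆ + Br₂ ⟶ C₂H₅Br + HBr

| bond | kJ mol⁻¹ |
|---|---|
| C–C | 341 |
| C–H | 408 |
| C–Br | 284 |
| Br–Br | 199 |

D(H–Br) ≈ 372 kJ/mol

Let D be the H–Br bond energy.
Σ(broken) = 1×199 + 1×341 + 6×408 = 2988
Σ(formed) = 1×284 + 1×341 + 5×408 + 1×D = 2665 + D
ΔH = Σ(broken) − Σ(formed) = (2988) − (2665 + D) = +323 − D
Setting this equal to −49 kJ gives D = 372 kJ/mol.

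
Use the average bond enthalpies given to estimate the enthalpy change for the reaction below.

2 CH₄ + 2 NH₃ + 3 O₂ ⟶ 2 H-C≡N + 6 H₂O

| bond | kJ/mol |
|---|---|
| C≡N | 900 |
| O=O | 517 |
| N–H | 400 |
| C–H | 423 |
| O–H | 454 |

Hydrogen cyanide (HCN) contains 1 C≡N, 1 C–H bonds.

Bonds broken (reactants):
  C–H: 8 × 423 = 3384
  N–H: 6 × 400 = 2400
  O=O: 3 × 517 = 1551
  Σ(broken) = 7335 kJ
Bonds formed (products):
  C≡N: 2 × 900 = 1800
  C–H: 2 × 423 = 846
  O–H: 12 × 454 = 5448
  Σ(formed) = 8094 kJ
ΔH = Σ(broken) − Σ(formed) = 7335 − 8094 = −759 kJ

ΔH ≈ −759 kJ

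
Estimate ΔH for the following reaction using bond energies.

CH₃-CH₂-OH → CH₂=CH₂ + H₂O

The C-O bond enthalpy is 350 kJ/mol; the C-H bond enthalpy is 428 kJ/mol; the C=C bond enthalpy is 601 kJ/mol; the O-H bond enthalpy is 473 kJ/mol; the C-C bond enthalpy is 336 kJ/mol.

ΔH ≈ +40 kJ

Bonds broken (reactants):
  C-C: 1 × 336 = 336
  C-H: 5 × 428 = 2140
  C-O: 1 × 350 = 350
  O-H: 1 × 473 = 473
  Σ(broken) = 3299 kJ
Bonds formed (products):
  C-H: 4 × 428 = 1712
  C=C: 1 × 601 = 601
  O-H: 2 × 473 = 946
  Σ(formed) = 3259 kJ
ΔH = Σ(broken) − Σ(formed) = 3299 − 3259 = +40 kJ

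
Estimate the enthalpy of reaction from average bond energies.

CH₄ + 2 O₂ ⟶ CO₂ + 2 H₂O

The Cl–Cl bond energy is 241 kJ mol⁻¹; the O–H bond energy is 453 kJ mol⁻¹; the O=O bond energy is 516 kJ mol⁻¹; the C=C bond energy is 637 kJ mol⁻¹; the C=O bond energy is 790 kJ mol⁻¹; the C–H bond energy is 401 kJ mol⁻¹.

Bonds broken (reactants):
  C–H: 4 × 401 = 1604
  O=O: 2 × 516 = 1032
  Σ(broken) = 2636 kJ
Bonds formed (products):
  C=O: 2 × 790 = 1580
  O–H: 4 × 453 = 1812
  Σ(formed) = 3392 kJ
ΔH = Σ(broken) − Σ(formed) = 2636 − 3392 = −756 kJ

ΔH ≈ −756 kJ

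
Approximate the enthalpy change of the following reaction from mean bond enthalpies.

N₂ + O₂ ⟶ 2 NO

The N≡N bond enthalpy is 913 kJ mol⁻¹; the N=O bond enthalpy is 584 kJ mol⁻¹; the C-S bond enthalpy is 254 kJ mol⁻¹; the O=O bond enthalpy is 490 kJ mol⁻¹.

Bonds broken (reactants):
  N≡N: 1 × 913 = 913
  O=O: 1 × 490 = 490
  Σ(broken) = 1403 kJ
Bonds formed (products):
  N=O: 2 × 584 = 1168
  Σ(formed) = 1168 kJ
ΔH = Σ(broken) − Σ(formed) = 1403 − 1168 = +235 kJ

ΔH ≈ +235 kJ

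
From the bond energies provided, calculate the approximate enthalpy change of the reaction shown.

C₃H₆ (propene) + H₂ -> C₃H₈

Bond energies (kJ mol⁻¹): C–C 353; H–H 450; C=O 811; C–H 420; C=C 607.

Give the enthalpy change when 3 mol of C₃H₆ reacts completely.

ΔH = −408 kJ

Bonds broken (reactants):
  C–C: 1 × 353 = 353
  C–H: 6 × 420 = 2520
  C=C: 1 × 607 = 607
  H–H: 1 × 450 = 450
  Σ(broken) = 3930 kJ
Bonds formed (products):
  C–C: 2 × 353 = 706
  C–H: 8 × 420 = 3360
  Σ(formed) = 4066 kJ
ΔH = Σ(broken) − Σ(formed) = 3930 − 4066 = −136 kJ
For 3× the reaction as written: 3 × (−136) = −408 kJ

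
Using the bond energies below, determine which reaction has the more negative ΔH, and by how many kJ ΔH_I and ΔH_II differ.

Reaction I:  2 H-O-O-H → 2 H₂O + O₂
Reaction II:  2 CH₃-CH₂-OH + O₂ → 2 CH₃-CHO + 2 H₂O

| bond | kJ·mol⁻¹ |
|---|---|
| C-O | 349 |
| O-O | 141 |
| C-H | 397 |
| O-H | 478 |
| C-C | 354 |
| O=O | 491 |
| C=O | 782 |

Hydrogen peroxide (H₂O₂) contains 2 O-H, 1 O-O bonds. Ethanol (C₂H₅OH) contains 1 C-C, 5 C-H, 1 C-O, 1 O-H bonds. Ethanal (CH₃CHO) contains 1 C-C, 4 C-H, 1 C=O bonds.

Reaction II, by 328 kJ

Reaction I:
  Bonds broken (reactants):
    O-H: 4 × 478 = 1912
    O-O: 2 × 141 = 282
    Σ(broken) = 2194 kJ
  Bonds formed (products):
    O-H: 4 × 478 = 1912
    O=O: 1 × 491 = 491
    Σ(formed) = 2403 kJ
  ΔH_I = 2194 − 2403 = −209 kJ
Reaction II:
  Bonds broken (reactants):
    C-C: 2 × 354 = 708
    C-H: 10 × 397 = 3970
    C-O: 2 × 349 = 698
    O-H: 2 × 478 = 956
    O=O: 1 × 491 = 491
    Σ(broken) = 6823 kJ
  Bonds formed (products):
    C-C: 2 × 354 = 708
    C-H: 8 × 397 = 3176
    C=O: 2 × 782 = 1564
    O-H: 4 × 478 = 1912
    Σ(formed) = 7360 kJ
  ΔH_II = 6823 − 7360 = −537 kJ
ΔH_I − ΔH_II = +328 kJ, so reaction II has the more negative ΔH; |ΔH_I − ΔH_II| = 328 kJ.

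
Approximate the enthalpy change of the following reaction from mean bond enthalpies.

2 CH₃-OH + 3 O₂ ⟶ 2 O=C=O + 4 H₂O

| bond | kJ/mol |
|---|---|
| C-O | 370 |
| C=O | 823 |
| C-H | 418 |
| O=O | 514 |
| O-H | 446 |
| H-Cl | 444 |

Bonds broken (reactants):
  C-H: 6 × 418 = 2508
  C-O: 2 × 370 = 740
  O-H: 2 × 446 = 892
  O=O: 3 × 514 = 1542
  Σ(broken) = 5682 kJ
Bonds formed (products):
  C=O: 4 × 823 = 3292
  O-H: 8 × 446 = 3568
  Σ(formed) = 6860 kJ
ΔH = Σ(broken) − Σ(formed) = 5682 − 6860 = −1178 kJ

ΔH ≈ −1178 kJ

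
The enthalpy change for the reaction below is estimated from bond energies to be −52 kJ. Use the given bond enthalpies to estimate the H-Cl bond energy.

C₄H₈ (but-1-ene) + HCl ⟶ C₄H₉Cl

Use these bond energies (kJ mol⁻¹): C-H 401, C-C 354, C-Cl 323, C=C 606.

D(H-Cl) ≈ 420 kJ/mol

Let D be the H-Cl bond energy.
Σ(broken) = 2×354 + 8×401 + 1×606 + 1×D = 4522 + D
Σ(formed) = 3×354 + 1×323 + 9×401 = 4994
ΔH = Σ(broken) − Σ(formed) = (4522 + D) − (4994) = −472 + D
Setting this equal to −52 kJ gives D = 420 kJ/mol.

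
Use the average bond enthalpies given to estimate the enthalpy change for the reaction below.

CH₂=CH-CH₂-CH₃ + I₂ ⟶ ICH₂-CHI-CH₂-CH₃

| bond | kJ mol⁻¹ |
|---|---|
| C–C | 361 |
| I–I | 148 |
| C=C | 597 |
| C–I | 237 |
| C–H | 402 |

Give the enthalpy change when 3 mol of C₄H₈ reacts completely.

ΔH = −270 kJ

Bonds broken (reactants):
  C–C: 2 × 361 = 722
  C–H: 8 × 402 = 3216
  C=C: 1 × 597 = 597
  I–I: 1 × 148 = 148
  Σ(broken) = 4683 kJ
Bonds formed (products):
  C–C: 3 × 361 = 1083
  C–H: 8 × 402 = 3216
  C–I: 2 × 237 = 474
  Σ(formed) = 4773 kJ
ΔH = Σ(broken) − Σ(formed) = 4683 − 4773 = −90 kJ
For 3× the reaction as written: 3 × (−90) = −270 kJ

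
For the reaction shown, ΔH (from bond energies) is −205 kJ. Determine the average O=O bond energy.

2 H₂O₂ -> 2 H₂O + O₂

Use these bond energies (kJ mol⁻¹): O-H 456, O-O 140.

D(O=O) ≈ 485 kJ/mol

Let D be the O=O bond energy.
Σ(broken) = 4×456 + 2×140 = 2104
Σ(formed) = 4×456 + 1×D = 1824 + D
ΔH = Σ(broken) − Σ(formed) = (2104) − (1824 + D) = +280 − D
Setting this equal to −205 kJ gives D = 485 kJ/mol.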